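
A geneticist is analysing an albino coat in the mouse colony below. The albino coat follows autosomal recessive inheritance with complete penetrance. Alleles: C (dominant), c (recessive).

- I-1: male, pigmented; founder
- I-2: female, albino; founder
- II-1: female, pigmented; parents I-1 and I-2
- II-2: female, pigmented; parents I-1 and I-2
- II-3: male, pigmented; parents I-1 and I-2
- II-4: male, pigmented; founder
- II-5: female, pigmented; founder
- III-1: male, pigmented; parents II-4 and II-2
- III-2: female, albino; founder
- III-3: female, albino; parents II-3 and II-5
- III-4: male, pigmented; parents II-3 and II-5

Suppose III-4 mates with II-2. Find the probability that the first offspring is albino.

1/6

II-3 is pigmented so carries C and received c from I-2 (cc), so II-3 is Cc.
II-5 is pigmented so carries C and passed c to III-3 (cc), so II-5 is Cc.
III-4 is a pigmented offspring of II-3 (Cc) × II-5 (Cc), whose cross gives 1/4 CC : 1/2 Cc : 1/4 cc; conditioning on being pigmented, III-4 is CC with probability 1/3, Cc with probability 2/3.
II-2 is pigmented so carries C and received c from I-2 (cc), so II-2 is Cc.
Summing over parental genotype combinations, P(offspring is albino) = 2/3·1/4 = 1/6.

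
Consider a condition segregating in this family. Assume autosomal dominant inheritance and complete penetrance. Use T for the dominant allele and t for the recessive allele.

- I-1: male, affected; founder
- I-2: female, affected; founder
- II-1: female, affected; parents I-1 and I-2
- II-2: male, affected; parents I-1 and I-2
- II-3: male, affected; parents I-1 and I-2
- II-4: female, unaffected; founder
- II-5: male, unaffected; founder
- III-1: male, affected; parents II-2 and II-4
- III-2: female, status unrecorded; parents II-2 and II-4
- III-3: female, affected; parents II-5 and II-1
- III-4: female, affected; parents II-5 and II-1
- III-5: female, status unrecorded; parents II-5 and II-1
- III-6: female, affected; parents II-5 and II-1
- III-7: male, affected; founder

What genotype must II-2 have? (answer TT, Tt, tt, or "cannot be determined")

II-2's phenotype allows TT or Tt, and no parent or child forces a single allele at both positions; consistent genotype assignments exist with II-2 as TT or Tt.

cannot be determined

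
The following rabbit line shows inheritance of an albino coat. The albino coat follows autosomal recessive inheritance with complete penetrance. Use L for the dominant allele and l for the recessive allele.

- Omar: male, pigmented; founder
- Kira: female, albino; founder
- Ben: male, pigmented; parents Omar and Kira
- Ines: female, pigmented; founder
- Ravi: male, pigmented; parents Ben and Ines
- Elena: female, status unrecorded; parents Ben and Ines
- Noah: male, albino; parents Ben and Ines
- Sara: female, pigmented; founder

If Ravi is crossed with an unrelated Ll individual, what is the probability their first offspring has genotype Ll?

1/2

Ben is pigmented so carries L and received l from Kira (ll), so Ben is Ll.
Ines is pigmented so carries L and passed l to Noah (ll), so Ines is Ll.
Ravi is a pigmented offspring of Ben (Ll) × Ines (Ll), whose cross gives 1/4 LL : 1/2 Ll : 1/4 ll; conditioning on being pigmented, Ravi is LL with probability 1/3, Ll with probability 2/3.
Summing over parental genotype combinations, P(offspring has genotype Ll) = 1/3·1/2 + 2/3·1/2 = 1/2.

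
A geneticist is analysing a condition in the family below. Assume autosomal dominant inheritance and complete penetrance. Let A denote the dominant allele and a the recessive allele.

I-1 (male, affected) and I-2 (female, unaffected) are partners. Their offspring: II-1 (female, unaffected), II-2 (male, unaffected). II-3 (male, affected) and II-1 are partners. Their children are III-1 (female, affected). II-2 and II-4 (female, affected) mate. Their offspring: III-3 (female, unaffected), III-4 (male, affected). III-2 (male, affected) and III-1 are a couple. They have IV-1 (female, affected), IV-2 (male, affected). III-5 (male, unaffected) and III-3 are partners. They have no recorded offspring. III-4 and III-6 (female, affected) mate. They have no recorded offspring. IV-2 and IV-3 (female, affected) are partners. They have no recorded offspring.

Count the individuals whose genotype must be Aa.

4

Obligate heterozygotes: I-1 is affected so carries A and passed a to II-1 (aa), so I-1 is Aa; II-4 is affected so carries A and passed a to III-3 (aa), so II-4 is Aa; III-1 is affected so carries A and received a from II-1 (aa), so III-1 is Aa; III-4 is affected so carries A and received a from II-2 (aa), so III-4 is Aa.
Every other individual is either homozygous by phenotype or has at least one consistent homozygous assignment, so the count is 4.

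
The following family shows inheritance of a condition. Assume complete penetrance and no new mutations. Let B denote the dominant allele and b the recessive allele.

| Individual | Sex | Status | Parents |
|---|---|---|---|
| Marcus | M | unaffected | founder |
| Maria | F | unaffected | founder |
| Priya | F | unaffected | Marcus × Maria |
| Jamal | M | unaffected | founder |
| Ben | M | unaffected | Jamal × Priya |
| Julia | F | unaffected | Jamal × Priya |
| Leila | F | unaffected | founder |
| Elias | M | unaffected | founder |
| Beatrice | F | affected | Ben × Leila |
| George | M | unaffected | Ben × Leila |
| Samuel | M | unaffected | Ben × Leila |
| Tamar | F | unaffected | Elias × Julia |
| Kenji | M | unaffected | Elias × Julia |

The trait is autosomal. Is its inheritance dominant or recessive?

Ben and Leila are both unaffected yet have an affected child Beatrice. Under dominance, an affected child requires at least one affected parent, so the trait cannot be dominant.

recessive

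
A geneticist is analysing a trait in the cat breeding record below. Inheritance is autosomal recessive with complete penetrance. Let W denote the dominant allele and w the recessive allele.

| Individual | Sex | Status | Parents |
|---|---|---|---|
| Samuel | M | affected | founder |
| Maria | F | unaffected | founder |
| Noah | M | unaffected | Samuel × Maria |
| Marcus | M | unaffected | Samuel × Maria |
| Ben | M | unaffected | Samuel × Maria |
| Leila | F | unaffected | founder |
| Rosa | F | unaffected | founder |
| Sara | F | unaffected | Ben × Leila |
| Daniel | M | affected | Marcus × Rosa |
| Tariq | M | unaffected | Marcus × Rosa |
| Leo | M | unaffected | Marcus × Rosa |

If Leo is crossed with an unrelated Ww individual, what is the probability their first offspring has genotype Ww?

1/2

Marcus is unaffected so carries W and received w from Samuel (ww), so Marcus is Ww.
Rosa is unaffected so carries W and passed w to Daniel (ww), so Rosa is Ww.
Leo is an unaffected offspring of Marcus (Ww) × Rosa (Ww), whose cross gives 1/4 WW : 1/2 Ww : 1/4 ww; conditioning on being unaffected, Leo is WW with probability 1/3, Ww with probability 2/3.
Summing over parental genotype combinations, P(offspring has genotype Ww) = 1/3·1/2 + 2/3·1/2 = 1/2.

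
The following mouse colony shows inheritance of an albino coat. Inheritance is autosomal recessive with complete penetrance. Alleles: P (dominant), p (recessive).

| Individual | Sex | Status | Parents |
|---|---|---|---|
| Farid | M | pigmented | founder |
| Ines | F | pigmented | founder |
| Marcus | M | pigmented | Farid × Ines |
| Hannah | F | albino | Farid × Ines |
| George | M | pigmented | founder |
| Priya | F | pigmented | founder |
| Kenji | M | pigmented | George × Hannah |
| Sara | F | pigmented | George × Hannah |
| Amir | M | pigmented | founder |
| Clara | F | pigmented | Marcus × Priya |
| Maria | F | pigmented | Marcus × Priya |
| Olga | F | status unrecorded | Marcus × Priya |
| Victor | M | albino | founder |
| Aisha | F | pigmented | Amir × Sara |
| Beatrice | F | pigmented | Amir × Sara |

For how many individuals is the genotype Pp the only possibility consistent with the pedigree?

Obligate heterozygotes: Farid is pigmented so carries P and passed p to Hannah (pp), so Farid is Pp; Ines is pigmented so carries P and passed p to Hannah (pp), so Ines is Pp; Kenji is pigmented so carries P and received p from Hannah (pp), so Kenji is Pp; Sara is pigmented so carries P and received p from Hannah (pp), so Sara is Pp.
Every other individual is either homozygous by phenotype or has at least one consistent homozygous assignment, so the count is 4.

4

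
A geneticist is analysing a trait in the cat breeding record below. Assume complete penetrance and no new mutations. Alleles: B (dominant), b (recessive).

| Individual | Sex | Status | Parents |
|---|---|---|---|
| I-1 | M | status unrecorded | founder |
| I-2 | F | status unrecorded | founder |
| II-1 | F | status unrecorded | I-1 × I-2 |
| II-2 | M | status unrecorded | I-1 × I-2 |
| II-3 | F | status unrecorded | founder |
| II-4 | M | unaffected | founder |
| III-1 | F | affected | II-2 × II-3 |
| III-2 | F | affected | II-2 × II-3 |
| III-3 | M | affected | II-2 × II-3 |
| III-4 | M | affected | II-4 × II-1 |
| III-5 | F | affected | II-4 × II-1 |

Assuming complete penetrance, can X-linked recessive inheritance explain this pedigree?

Under X-linked recessive, III-5 (affected, female) cannot arise from II-4 (unaffected) × II-1 (unrecorded).

No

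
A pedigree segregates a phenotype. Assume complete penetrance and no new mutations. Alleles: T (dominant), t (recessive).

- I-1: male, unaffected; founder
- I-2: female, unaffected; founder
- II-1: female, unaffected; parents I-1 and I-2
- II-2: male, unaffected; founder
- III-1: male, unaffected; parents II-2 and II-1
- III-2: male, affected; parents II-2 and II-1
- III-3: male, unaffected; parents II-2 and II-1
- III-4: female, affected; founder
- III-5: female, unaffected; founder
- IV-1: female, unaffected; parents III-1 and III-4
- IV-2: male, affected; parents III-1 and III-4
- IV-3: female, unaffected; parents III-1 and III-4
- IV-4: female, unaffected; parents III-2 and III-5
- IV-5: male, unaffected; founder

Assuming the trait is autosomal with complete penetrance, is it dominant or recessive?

recessive

II-2 and II-1 are both unaffected yet have an affected child III-2. Under dominance, an affected child requires at least one affected parent, so the trait cannot be dominant.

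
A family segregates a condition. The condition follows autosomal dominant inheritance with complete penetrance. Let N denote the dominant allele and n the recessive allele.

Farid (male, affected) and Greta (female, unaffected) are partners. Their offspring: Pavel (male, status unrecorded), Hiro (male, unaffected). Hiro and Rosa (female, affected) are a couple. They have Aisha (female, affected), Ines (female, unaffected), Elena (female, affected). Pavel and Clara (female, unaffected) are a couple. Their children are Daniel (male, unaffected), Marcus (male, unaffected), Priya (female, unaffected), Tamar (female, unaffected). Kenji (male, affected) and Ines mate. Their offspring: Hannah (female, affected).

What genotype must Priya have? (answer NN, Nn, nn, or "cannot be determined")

Priya is unaffected, so Priya is nn.

nn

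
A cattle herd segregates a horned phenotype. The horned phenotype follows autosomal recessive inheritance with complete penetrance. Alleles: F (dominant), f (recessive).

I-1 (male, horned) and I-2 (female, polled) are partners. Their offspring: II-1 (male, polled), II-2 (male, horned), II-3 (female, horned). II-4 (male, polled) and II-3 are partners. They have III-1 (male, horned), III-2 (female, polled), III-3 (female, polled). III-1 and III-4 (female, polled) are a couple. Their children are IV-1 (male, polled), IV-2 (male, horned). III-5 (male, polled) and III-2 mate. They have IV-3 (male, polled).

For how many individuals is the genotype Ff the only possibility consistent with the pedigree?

Obligate heterozygotes: I-2 is polled so carries F and passed f to II-2 (ff), so I-2 is Ff; II-1 is polled so carries F and received f from I-1 (ff), so II-1 is Ff; II-4 is polled so carries F and passed f to III-1 (ff), so II-4 is Ff; III-2 is polled so carries F and received f from II-3 (ff), so III-2 is Ff; III-3 is polled so carries F and received f from II-3 (ff), so III-3 is Ff; III-4 is polled so carries F and passed f to IV-2 (ff), so III-4 is Ff; IV-1 is polled so carries F and received f from III-1 (ff), so IV-1 is Ff.
Every other individual is either homozygous by phenotype or has at least one consistent homozygous assignment, so the count is 7.

7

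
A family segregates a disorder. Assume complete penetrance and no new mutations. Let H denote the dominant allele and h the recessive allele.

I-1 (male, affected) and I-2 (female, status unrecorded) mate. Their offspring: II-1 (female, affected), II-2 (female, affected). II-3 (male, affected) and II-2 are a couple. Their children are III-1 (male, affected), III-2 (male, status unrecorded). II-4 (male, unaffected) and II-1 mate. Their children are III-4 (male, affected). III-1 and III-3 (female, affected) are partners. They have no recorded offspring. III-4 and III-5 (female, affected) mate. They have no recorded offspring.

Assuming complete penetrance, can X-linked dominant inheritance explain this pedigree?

Yes

A consistent assignment under X-linked dominant exists: I-1 X^H Y, I-2 X^H X^H, II-1 X^H X^H, II-2 X^H X^H, II-3 X^H Y, II-4 X^h Y, III-1 X^H Y, III-2 X^H Y, III-3 X^H X^H, III-4 X^H Y, III-5 X^H X^H.
In this assignment every recorded phenotype matches its genotype and every non-founder's genotype is obtainable from its parents' genotypes, so the pedigree is consistent.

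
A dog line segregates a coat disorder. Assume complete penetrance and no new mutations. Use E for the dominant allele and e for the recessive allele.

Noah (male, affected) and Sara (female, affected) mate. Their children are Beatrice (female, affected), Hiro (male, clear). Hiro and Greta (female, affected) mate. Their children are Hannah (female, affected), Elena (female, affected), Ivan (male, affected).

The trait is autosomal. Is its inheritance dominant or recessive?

dominant

Noah and Sara are both affected yet have a clear child Hiro. Under a recessive model two affected parents are homozygous and every child would be affected, so the trait cannot be recessive.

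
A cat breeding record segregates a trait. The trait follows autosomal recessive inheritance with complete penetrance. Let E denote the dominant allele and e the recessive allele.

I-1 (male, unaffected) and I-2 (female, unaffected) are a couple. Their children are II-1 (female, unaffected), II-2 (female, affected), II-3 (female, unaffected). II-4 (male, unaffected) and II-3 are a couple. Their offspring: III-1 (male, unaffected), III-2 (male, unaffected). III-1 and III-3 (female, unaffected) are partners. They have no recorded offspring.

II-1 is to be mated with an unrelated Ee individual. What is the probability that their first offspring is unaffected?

I-1 is unaffected so carries E and passed e to II-2 (ee), so I-1 is Ee.
I-2 is unaffected so carries E and passed e to II-2 (ee), so I-2 is Ee.
II-1 is an unaffected offspring of I-1 (Ee) × I-2 (Ee), whose cross gives 1/4 EE : 1/2 Ee : 1/4 ee; conditioning on being unaffected, II-1 is EE with probability 1/3, Ee with probability 2/3.
Summing over parental genotype combinations, P(offspring is unaffected) = 1/3·1 + 2/3·3/4 = 5/6.

5/6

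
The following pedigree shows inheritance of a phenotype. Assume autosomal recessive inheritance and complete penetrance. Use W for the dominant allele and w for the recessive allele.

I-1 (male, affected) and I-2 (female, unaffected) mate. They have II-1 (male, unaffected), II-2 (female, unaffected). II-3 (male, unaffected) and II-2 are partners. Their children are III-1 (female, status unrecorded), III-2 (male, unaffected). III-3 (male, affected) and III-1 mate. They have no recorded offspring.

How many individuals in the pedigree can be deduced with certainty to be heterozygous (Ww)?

Obligate heterozygotes: II-1 is unaffected so carries W and received w from I-1 (ww), so II-1 is Ww; II-2 is unaffected so carries W and received w from I-1 (ww), so II-2 is Ww.
Every other individual is either homozygous by phenotype or has at least one consistent homozygous assignment, so the count is 2.

2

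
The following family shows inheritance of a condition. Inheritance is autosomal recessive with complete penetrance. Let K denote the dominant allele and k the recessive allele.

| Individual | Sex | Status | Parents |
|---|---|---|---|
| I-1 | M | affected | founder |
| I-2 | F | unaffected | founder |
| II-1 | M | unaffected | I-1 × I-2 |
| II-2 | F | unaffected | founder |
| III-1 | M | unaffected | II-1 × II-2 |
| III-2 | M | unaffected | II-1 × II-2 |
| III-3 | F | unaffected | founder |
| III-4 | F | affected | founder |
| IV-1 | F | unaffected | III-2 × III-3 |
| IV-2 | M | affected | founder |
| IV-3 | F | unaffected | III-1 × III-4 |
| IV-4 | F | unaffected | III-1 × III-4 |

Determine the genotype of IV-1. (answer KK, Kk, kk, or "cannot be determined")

IV-1's phenotype allows KK or Kk, and no parent or child forces a single allele at both positions; consistent genotype assignments exist with IV-1 as KK or Kk.

cannot be determined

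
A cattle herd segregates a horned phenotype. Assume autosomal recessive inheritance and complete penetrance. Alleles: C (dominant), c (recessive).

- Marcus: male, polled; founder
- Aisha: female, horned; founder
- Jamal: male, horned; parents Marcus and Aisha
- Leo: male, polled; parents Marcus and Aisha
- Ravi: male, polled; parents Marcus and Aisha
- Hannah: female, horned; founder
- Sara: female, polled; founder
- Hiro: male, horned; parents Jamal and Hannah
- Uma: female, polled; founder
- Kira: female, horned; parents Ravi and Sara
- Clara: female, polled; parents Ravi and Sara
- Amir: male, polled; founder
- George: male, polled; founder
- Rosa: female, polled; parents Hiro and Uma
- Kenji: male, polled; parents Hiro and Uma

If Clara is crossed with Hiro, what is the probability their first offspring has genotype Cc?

2/3

Ravi is polled so carries C and received c from Aisha (cc), so Ravi is Cc.
Sara is polled so carries C and passed c to Kira (cc), so Sara is Cc.
Clara is a polled offspring of Ravi (Cc) × Sara (Cc), whose cross gives 1/4 CC : 1/2 Cc : 1/4 cc; conditioning on being polled, Clara is CC with probability 1/3, Cc with probability 2/3.
Hiro is horned, so Hiro is cc.
Summing over parental genotype combinations, P(offspring has genotype Cc) = 1/3·1 + 2/3·1/2 = 2/3.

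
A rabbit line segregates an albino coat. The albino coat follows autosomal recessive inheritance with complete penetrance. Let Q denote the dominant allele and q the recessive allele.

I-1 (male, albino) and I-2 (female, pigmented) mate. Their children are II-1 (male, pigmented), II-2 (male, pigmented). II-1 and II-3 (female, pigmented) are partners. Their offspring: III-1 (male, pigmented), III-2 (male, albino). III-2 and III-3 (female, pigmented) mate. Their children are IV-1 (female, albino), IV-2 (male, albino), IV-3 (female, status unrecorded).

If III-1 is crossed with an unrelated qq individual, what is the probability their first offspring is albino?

1/3

II-1 is pigmented so carries Q and received q from I-1 (qq), so II-1 is Qq.
II-3 is pigmented so carries Q and passed q to III-2 (qq), so II-3 is Qq.
III-1 is a pigmented offspring of II-1 (Qq) × II-3 (Qq), whose cross gives 1/4 QQ : 1/2 Qq : 1/4 qq; conditioning on being pigmented, III-1 is QQ with probability 1/3, Qq with probability 2/3.
Summing over parental genotype combinations, P(offspring is albino) = 2/3·1/2 = 1/3.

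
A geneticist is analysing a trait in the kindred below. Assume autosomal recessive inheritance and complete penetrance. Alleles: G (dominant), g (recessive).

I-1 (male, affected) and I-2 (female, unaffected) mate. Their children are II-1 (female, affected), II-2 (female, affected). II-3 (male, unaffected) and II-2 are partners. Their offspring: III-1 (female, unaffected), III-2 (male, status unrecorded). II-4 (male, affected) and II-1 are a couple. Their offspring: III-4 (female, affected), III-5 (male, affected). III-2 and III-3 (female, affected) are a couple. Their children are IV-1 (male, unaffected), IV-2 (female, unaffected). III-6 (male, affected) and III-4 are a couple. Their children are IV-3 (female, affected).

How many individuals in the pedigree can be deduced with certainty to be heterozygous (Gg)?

5

Obligate heterozygotes: I-2 is unaffected so carries G and passed g to II-1 (gg), so I-2 is Gg; III-1 is unaffected so carries G and received g from II-2 (gg), so III-1 is Gg; III-2 passed G to IV-1 (Gg, whose g came from III-3) and received g from II-2 (gg), so III-2 is Gg; IV-1 is unaffected so carries G and received g from III-3 (gg), so IV-1 is Gg; IV-2 is unaffected so carries G and received g from III-3 (gg), so IV-2 is Gg.
Every other individual is either homozygous by phenotype or has at least one consistent homozygous assignment, so the count is 5.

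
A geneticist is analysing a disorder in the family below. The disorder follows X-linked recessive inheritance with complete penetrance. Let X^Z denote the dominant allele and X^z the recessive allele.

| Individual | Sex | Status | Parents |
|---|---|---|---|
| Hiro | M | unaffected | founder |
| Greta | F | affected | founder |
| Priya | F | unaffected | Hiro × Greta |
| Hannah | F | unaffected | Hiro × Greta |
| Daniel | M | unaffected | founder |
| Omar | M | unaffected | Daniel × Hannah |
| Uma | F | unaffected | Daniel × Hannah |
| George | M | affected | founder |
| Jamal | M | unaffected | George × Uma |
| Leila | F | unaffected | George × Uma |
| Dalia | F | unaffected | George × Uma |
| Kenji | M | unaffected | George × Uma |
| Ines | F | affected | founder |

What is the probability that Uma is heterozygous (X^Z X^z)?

1/17

Daniel is unaffected, so Daniel is X^Z Y.
Hannah is unaffected so carries Z and received z from Greta (X^z X^z), so Hannah is X^Z X^z.
Their cross gives offspring ratios 1/2 X^Z X^Z : 1/2 X^Z X^z. Conditioning on Uma being unaffected, P(X^Z X^z) = 1/2 / 1 = 1/2 before taking Uma's own offspring into account.
George is affected, so George is X^z Y.
Now use Uma's offspring. Probability of each recorded status — unaffected son Jamal: 1/2 if Uma is X^Z X^z, 1 if X^Z X^Z; unaffected daughter Leila: 1/2 if Uma is X^Z X^z, 1 if X^Z X^Z; unaffected daughter Dalia: 1/2 if Uma is X^Z X^z, 1 if X^Z X^Z; unaffected son Kenji: 1/2 if Uma is X^Z X^z, 1 if X^Z X^Z.
Bayes: P(X^Z X^z) = 1/2·1/16 / (1/2·1/16 + 1/2·1) = 1/17.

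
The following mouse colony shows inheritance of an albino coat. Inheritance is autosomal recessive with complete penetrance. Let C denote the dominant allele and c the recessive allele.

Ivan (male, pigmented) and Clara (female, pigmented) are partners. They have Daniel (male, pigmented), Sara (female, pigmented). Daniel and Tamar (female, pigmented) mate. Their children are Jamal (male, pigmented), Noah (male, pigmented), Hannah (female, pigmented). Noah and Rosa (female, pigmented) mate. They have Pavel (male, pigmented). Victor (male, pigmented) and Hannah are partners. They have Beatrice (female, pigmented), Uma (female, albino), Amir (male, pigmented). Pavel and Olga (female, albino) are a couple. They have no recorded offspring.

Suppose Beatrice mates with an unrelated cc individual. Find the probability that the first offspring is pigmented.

Victor is pigmented so carries C and passed c to Uma (cc), so Victor is Cc.
Hannah is pigmented so carries C and passed c to Uma (cc), so Hannah is Cc.
Beatrice is a pigmented offspring of Victor (Cc) × Hannah (Cc), whose cross gives 1/4 CC : 1/2 Cc : 1/4 cc; conditioning on being pigmented, Beatrice is CC with probability 1/3, Cc with probability 2/3.
Summing over parental genotype combinations, P(offspring is pigmented) = 1/3·1 + 2/3·1/2 = 2/3.

2/3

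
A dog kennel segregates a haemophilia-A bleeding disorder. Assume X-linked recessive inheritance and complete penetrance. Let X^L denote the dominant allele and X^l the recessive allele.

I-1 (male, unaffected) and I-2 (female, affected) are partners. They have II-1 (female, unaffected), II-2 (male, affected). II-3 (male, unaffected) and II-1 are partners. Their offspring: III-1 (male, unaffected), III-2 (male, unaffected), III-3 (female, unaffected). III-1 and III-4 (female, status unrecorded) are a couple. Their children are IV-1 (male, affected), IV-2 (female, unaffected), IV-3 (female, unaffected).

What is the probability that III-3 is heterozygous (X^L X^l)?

1/2

II-3 is unaffected, so II-3 is X^L Y.
II-1 is unaffected so carries L and received l from I-2 (X^l X^l), so II-1 is X^L X^l.
Their cross gives offspring ratios 1/2 X^L X^L : 1/2 X^L X^l. Conditioning on III-3 being unaffected, P(X^L X^l) = 1/2 / 1 = 1/2.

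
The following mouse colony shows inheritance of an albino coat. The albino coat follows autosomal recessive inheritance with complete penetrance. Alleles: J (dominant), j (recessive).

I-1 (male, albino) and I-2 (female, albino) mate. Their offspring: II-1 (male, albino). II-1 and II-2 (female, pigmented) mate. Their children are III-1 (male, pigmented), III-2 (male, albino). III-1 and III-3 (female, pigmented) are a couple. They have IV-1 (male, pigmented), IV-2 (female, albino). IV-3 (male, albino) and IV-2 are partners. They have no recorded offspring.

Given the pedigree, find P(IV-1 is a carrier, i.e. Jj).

III-1 is pigmented so carries J and received j from II-1 (jj), so III-1 is Jj.
III-3 is pigmented so carries J and passed j to IV-2 (jj), so III-3 is Jj.
Their cross gives offspring ratios 1/4 JJ : 1/2 Jj : 1/4 jj. Conditioning on IV-1 being pigmented, P(Jj) = 1/2 / 3/4 = 2/3.

2/3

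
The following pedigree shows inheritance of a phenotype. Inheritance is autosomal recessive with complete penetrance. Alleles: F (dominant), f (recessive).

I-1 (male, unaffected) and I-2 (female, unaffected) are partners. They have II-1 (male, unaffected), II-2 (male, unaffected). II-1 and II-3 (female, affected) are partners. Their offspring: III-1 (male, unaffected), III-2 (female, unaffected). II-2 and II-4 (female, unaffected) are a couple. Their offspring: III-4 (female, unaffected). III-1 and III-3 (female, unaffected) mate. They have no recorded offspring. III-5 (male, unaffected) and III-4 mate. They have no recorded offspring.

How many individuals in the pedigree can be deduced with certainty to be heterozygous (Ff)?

Obligate heterozygotes: III-1 is unaffected so carries F and received f from II-3 (ff), so III-1 is Ff; III-2 is unaffected so carries F and received f from II-3 (ff), so III-2 is Ff.
Every other individual is either homozygous by phenotype or has at least one consistent homozygous assignment, so the count is 2.

2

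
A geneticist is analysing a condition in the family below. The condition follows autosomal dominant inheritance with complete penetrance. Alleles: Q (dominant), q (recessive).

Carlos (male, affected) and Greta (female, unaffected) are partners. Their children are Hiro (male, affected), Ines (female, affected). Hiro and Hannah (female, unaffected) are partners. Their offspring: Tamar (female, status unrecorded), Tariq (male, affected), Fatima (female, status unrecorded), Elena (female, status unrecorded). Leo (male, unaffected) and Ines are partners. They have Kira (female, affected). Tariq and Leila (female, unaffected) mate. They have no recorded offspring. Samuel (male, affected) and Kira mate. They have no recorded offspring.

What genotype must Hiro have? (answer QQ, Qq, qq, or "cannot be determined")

Qq

From phenotype alone, Hiro is QQ or Qq.
Hiro is affected so carries Q and received q from Greta (qq), so Hiro is Qq.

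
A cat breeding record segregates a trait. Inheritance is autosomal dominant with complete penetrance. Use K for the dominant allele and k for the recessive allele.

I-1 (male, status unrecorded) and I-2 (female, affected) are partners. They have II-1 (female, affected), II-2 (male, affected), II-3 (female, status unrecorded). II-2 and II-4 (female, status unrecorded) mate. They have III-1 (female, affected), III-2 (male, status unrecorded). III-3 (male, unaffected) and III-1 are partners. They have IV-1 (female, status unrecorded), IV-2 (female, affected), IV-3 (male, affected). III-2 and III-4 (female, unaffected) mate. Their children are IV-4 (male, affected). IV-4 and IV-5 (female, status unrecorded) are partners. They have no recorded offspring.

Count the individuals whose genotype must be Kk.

Obligate heterozygotes: IV-2 is affected so carries K and received k from III-3 (kk), so IV-2 is Kk; IV-3 is affected so carries K and received k from III-3 (kk), so IV-3 is Kk; IV-4 is affected so carries K and received k from III-4 (kk), so IV-4 is Kk.
Every other individual is either homozygous by phenotype or has at least one consistent homozygous assignment, so the count is 3.

3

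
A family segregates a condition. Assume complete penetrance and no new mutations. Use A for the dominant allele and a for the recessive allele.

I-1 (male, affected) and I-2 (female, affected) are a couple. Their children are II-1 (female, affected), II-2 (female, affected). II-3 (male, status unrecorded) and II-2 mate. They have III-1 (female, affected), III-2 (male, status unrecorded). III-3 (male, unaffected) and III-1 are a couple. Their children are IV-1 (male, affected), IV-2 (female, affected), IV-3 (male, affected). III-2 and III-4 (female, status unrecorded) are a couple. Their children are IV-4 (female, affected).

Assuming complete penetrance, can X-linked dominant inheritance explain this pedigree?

A consistent assignment under X-linked dominant exists: I-1 X^A Y, I-2 X^A X^A, II-1 X^A X^A, II-2 X^A X^A, II-3 X^A Y, III-1 X^A X^A, III-2 X^A Y, III-3 X^a Y, III-4 X^A X^A, IV-1 X^A Y, IV-2 X^A X^a, IV-3 X^A Y, IV-4 X^A X^A.
In this assignment every recorded phenotype matches its genotype and every non-founder's genotype is obtainable from its parents' genotypes, so the pedigree is consistent.

Yes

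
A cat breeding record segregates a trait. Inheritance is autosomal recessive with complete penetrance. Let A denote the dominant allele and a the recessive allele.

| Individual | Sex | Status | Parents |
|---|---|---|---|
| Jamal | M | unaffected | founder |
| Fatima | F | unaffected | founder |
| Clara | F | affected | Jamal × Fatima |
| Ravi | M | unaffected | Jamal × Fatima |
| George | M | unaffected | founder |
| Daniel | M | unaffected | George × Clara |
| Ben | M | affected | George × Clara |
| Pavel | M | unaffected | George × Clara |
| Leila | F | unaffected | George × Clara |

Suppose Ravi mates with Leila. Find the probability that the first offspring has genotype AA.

1/3

Jamal is unaffected so carries A and passed a to Clara (aa), so Jamal is Aa.
Fatima is unaffected so carries A and passed a to Clara (aa), so Fatima is Aa.
Ravi is an unaffected offspring of Jamal (Aa) × Fatima (Aa), whose cross gives 1/4 AA : 1/2 Aa : 1/4 aa; conditioning on being unaffected, Ravi is AA with probability 1/3, Aa with probability 2/3.
Leila is unaffected so carries A and received a from Clara (aa), so Leila is Aa.
Summing over parental genotype combinations, P(offspring has genotype AA) = 1/3·1/2 + 2/3·1/4 = 1/3.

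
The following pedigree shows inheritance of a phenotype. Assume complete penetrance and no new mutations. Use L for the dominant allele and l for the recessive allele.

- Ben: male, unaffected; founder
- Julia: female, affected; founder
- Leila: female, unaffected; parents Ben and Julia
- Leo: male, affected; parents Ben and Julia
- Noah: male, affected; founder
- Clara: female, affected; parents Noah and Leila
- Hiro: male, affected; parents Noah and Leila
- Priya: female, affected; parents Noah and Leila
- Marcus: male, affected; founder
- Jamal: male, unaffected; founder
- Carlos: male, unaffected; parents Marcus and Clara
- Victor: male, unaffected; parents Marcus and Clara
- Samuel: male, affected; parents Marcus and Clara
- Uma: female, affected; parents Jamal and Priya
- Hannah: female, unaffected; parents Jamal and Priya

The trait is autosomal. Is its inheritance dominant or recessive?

dominant

Marcus and Clara are both affected yet have an unaffected child Carlos. Under a recessive model two affected parents are homozygous and every child would be affected, so the trait cannot be recessive.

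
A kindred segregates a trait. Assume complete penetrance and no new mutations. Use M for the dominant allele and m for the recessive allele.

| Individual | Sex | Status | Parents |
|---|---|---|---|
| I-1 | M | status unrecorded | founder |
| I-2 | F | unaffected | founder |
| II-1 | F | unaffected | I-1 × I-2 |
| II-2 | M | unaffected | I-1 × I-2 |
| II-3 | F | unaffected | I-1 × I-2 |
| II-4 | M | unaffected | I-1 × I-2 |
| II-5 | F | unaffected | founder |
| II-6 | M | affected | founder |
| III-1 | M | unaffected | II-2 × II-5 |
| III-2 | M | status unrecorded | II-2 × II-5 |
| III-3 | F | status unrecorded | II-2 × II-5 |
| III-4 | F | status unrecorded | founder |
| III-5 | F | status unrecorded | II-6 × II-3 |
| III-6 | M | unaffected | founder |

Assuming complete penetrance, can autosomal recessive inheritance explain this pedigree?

A consistent assignment under autosomal recessive exists: I-1 MM, I-2 MM, II-1 MM, II-2 MM, II-3 MM, II-4 MM, II-5 MM, II-6 mm, III-1 MM, III-2 MM, III-3 MM, III-4 MM, III-5 Mm, III-6 MM.
In this assignment every recorded phenotype matches its genotype and every non-founder's genotype is obtainable from its parents' genotypes, so the pedigree is consistent.

Yes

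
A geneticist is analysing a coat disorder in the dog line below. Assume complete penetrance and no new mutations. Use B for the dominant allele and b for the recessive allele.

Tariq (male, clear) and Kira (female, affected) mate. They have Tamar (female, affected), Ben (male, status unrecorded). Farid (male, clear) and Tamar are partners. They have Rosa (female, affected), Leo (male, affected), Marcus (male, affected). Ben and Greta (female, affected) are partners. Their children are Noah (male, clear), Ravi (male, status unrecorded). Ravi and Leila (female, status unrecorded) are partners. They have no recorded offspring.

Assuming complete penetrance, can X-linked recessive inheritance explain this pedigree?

No

Under X-linked recessive, Tamar (affected, female) cannot arise from Tariq (clear) × Kira (affected).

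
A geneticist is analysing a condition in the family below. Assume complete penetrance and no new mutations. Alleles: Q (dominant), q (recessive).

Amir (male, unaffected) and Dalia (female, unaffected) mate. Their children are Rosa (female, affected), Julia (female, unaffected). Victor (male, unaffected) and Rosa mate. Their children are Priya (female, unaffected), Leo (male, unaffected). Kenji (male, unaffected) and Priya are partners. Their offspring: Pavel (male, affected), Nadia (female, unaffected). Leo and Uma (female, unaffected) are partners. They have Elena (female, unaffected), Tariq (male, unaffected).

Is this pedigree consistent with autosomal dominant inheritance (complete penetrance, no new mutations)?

No

Under autosomal dominant, Rosa (affected, female) cannot arise from Amir (unaffected) × Dalia (unaffected).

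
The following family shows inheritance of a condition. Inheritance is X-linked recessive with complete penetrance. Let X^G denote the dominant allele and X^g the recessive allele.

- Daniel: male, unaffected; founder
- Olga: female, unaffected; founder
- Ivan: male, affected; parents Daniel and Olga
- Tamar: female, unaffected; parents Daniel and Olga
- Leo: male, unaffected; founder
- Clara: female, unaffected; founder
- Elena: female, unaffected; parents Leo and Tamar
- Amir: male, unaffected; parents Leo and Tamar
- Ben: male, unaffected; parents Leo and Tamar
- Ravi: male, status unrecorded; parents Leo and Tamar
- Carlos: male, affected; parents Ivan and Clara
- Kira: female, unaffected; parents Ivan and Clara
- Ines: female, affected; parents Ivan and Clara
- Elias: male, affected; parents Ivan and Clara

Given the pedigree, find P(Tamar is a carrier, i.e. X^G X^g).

1/5

Daniel is unaffected, so Daniel is X^G Y.
Olga is unaffected so carries G and passed g to Ivan (X^g Y), so Olga is X^G X^g.
Their cross gives offspring ratios 1/2 X^G X^G : 1/2 X^G X^g. Conditioning on Tamar being unaffected, P(X^G X^g) = 1/2 / 1 = 1/2 before taking Tamar's own offspring into account.
Leo is unaffected, so Leo is X^G Y.
Now use Tamar's offspring. Probability of each recorded status — unaffected son Amir: 1/2 if Tamar is X^G X^g, 1 if X^G X^G; unaffected son Ben: 1/2 if Tamar is X^G X^g, 1 if X^G X^G. (Elena, Ravi: equally likely either way, so uninformative.)
Bayes: P(X^G X^g) = 1/2·1/4 / (1/2·1/4 + 1/2·1) = 1/5.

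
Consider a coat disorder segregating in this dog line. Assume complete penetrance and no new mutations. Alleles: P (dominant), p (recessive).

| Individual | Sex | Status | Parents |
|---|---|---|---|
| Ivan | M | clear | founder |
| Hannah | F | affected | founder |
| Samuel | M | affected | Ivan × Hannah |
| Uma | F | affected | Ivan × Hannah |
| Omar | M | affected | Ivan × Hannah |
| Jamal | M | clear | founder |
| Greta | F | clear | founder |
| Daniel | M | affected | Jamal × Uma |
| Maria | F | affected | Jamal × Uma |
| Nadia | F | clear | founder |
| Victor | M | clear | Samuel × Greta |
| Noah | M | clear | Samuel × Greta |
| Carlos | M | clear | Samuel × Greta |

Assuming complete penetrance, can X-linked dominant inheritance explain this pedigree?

A consistent assignment under X-linked dominant exists: Ivan X^p Y, Hannah X^P X^P, Samuel X^P Y, Uma X^P X^p, Omar X^P Y, Jamal X^p Y, Greta X^p X^p, Daniel X^P Y, Maria X^P X^p, Nadia X^p X^p, Victor X^p Y, Noah X^p Y, Carlos X^p Y.
In this assignment every recorded phenotype matches its genotype and every non-founder's genotype is obtainable from its parents' genotypes, so the pedigree is consistent.

Yes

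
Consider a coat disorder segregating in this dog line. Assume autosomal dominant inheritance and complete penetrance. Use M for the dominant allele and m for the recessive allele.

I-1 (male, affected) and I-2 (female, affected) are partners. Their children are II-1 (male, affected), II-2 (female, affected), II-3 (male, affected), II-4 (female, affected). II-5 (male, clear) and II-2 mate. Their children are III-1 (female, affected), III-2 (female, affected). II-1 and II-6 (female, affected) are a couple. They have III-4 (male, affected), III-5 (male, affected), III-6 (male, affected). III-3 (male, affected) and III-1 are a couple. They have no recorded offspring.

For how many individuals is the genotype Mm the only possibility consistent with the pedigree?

2

Obligate heterozygotes: III-1 is affected so carries M and received m from II-5 (mm), so III-1 is Mm; III-2 is affected so carries M and received m from II-5 (mm), so III-2 is Mm.
Every other individual is either homozygous by phenotype or has at least one consistent homozygous assignment, so the count is 2.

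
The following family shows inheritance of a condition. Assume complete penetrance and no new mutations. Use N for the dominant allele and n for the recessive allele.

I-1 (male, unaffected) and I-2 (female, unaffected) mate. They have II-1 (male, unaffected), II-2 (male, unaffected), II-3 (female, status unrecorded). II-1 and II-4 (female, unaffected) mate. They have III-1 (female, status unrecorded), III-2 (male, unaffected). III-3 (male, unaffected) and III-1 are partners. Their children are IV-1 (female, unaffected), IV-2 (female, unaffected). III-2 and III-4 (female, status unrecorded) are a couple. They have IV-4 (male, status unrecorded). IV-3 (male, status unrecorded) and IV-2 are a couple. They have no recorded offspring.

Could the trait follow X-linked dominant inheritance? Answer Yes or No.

Yes

A consistent assignment under X-linked dominant exists: I-1 X^n Y, I-2 X^n X^n, II-1 X^n Y, II-2 X^n Y, II-3 X^n X^n, II-4 X^n X^n, III-1 X^n X^n, III-2 X^n Y, III-3 X^n Y, III-4 X^N X^N, IV-1 X^n X^n, IV-2 X^n X^n, IV-3 X^N Y, IV-4 X^N Y.
In this assignment every recorded phenotype matches its genotype and every non-founder's genotype is obtainable from its parents' genotypes, so the pedigree is consistent.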